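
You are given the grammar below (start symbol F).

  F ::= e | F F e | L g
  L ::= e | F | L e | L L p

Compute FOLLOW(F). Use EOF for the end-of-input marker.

F is the start symbol, so EOF ∈ FOLLOW(F).
In F ::= F F e: add FIRST(F e) = { e }.
In F ::= F F e: add FIRST(e) = { e }.
In L ::= F: F is at the end, add FOLLOW(L) = { e, g, p }.
Union: FOLLOW(F) = { EOF, e, g, p }.

{ EOF, e, g, p }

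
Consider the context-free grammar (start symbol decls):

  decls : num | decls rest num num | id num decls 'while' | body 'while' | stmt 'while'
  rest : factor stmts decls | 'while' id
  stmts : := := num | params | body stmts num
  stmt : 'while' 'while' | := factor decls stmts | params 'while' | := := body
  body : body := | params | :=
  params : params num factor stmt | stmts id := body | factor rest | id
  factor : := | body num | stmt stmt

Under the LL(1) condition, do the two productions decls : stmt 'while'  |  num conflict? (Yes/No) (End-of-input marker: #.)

No

FIRST(stmt 'while') = { 'while', :=, id } and FIRST(num) = { num }.
The FIRST sets are disjoint and neither alternative is nullable — no conflict.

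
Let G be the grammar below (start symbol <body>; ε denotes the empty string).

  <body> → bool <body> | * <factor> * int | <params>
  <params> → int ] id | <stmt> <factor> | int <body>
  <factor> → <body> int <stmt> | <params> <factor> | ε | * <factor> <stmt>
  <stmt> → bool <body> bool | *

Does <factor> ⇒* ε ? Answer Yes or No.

<factor> has an ε-production, so <factor> ⇒ ε.

Yes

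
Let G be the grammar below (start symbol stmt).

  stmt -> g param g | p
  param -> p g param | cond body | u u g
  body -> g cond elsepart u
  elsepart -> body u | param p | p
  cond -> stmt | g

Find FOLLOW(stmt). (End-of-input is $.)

stmt is the start symbol, so $ ∈ FOLLOW(stmt).
In cond -> stmt: stmt is at the end, add FOLLOW(cond) = { g, p, u }.
Union: FOLLOW(stmt) = { $, g, p, u }.

{ $, g, p, u }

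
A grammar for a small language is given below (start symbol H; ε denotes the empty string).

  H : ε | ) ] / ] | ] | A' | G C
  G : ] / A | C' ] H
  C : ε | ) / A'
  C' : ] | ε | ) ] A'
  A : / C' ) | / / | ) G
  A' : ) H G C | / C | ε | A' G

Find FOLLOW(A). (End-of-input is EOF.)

{ EOF, ), ] }

In G : ] / A: A is at the end, add FOLLOW(G) = { EOF, ), ] }.
Union: FOLLOW(A) = { EOF, ), ] }.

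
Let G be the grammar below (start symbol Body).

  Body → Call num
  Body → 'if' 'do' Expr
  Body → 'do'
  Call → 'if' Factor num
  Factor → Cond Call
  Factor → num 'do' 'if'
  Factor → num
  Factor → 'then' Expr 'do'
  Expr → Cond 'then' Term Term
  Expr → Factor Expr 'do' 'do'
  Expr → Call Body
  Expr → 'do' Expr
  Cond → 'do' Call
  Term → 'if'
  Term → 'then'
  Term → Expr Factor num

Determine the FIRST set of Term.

{ 'do', 'if', 'then', num }

Term → 'if' contributes {'if'}.
Term → 'then' contributes {'then'}.
From Term → Expr Factor num: add FIRST(Expr) = { 'do', 'if', 'then', num }.
Union: FIRST(Term) = { 'do', 'if', 'then', num }.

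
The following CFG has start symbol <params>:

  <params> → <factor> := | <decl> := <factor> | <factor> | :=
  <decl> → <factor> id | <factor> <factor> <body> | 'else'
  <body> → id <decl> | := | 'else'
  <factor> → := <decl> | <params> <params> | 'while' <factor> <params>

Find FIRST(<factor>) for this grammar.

{ 'else', 'while', := }

<factor> → := <decl> contributes {:=}.
From <factor> → <params> <params>: add FIRST(<params>) = { 'else', 'while', := }.
<factor> → 'while' <factor> <params> contributes {'while'}.
Union: FIRST(<factor>) = { 'else', 'while', := }.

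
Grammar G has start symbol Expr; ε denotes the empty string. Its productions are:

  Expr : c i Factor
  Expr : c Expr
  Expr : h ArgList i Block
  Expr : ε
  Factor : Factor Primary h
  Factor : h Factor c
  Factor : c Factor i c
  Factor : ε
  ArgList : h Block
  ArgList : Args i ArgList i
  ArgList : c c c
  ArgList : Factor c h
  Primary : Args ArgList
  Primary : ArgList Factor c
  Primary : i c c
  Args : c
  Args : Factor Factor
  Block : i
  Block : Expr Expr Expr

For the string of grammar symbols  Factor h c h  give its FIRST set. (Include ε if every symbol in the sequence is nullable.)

Add FIRST(Factor)\{ε} = { c, h, i }; Factor is nullable, continue.
h is a terminal; add {h} and stop.

{ c, h, i }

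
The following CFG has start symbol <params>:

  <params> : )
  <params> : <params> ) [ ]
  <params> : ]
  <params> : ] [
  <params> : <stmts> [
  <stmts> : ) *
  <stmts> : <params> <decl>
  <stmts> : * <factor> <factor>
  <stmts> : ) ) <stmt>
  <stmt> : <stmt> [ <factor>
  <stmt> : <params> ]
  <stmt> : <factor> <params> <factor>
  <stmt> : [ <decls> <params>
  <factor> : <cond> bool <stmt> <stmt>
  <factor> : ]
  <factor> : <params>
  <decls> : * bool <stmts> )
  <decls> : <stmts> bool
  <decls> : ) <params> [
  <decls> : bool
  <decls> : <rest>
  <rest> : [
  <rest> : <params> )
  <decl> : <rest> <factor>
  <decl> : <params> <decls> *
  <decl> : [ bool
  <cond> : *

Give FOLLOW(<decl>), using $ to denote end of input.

In <stmts> : <params> <decl>: <decl> is at the end, add FOLLOW(<stmts>) = { ), [, bool }.
Union: FOLLOW(<decl>) = { ), [, bool }.

{ ), [, bool }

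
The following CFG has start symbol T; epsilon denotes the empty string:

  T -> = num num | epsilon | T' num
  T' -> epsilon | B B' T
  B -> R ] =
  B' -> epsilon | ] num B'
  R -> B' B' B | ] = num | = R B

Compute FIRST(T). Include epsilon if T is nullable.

{ =, ], num, epsilon }

T -> = num num contributes {=}.
T -> epsilon contributes epsilon.
From T -> T' num: T' nullable, take FIRST(T') ∪ {num} = { =, ], num }.
Union: FIRST(T) = { =, ], num, epsilon }.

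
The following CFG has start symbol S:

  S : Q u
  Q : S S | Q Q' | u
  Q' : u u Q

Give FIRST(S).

{ u }

From S : Q u: add FIRST(Q) = { u }.
Union: FIRST(S) = { u }.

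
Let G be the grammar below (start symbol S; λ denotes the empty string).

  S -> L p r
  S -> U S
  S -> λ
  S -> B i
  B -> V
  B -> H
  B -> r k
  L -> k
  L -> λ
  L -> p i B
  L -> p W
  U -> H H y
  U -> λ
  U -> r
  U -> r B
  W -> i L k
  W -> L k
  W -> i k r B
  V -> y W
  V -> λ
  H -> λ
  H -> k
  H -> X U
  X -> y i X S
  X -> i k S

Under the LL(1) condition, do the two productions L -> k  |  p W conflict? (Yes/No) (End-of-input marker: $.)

FIRST(k) = { k } and FIRST(p W) = { p }.
The FIRST sets are disjoint and neither alternative is nullable — no conflict.

No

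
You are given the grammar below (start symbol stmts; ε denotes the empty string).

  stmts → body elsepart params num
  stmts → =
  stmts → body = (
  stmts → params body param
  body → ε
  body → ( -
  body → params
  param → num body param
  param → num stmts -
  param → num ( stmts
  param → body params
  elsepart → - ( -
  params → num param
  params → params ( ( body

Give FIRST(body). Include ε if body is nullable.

body → ε contributes ε.
body → ( - contributes {(}.
From body → params: add FIRST(params) = { num }.
Union: FIRST(body) = { (, num, ε }.

{ (, num, ε }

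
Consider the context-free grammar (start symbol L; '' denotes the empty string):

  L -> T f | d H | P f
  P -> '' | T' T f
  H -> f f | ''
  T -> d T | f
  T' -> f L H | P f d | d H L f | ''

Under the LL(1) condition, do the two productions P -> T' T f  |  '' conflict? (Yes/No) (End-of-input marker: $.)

Yes

FIRST(T' T f) = { d, f } and FIRST('') = { '' }.
The second alternative is nullable and FOLLOW(P) = { f } shares f with FIRST of the first — conflict.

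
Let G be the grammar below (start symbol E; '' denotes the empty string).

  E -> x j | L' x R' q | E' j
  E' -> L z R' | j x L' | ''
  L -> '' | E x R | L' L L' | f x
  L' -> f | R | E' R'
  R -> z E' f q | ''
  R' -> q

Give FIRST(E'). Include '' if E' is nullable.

{ f, j, q, x, z, '' }

From E' -> L z R': L nullable, take FIRST(L) ∪ {z} = { f, j, q, x, z }.
E' -> j x L' contributes {j}.
E' -> '' contributes ''.
Union: FIRST(E') = { f, j, q, x, z, '' }.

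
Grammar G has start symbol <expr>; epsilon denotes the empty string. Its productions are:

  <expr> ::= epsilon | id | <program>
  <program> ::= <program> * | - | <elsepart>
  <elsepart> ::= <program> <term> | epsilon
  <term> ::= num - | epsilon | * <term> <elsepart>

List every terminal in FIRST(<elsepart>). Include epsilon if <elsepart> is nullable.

{ *, -, num, epsilon }

From <elsepart> ::= <program> <term>: <program>, <term> nullable, take FIRST(<program>) ∪ FIRST(<term>) = { *, -, num }; also epsilon since the whole RHS is nullable.
<elsepart> ::= epsilon contributes epsilon.
Union: FIRST(<elsepart>) = { *, -, num, epsilon }.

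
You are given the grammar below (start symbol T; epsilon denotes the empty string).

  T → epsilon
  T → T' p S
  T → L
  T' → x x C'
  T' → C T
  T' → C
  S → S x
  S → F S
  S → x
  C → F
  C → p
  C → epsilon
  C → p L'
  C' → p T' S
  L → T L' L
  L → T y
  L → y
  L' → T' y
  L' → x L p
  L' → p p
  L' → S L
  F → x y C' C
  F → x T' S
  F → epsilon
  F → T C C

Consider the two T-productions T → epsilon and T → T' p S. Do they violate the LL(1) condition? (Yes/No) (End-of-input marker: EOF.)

Yes

FIRST(epsilon) = { epsilon } and FIRST(T' p S) = { p, x, y }.
The first alternative is nullable and FOLLOW(T) = { EOF, p, x, y } shares p with FIRST of the second — conflict.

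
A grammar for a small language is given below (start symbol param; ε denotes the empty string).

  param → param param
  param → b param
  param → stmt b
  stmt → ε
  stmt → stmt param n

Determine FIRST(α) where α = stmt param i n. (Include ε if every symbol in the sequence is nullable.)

Add FIRST(stmt)\{ε} = { b }; stmt is nullable, continue.
Add FIRST(param) = { b }; param is not nullable, stop.

{ b }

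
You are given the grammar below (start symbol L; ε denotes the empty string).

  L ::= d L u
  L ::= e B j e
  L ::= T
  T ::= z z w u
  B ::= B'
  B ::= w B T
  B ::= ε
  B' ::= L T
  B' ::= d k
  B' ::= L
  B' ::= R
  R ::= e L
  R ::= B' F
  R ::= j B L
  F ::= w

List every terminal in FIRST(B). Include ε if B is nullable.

From B ::= B': add FIRST(B') = { d, e, j, z }.
B ::= w B T contributes {w}.
B ::= ε contributes ε.
Union: FIRST(B) = { d, e, j, w, z, ε }.

{ d, e, j, w, z, ε }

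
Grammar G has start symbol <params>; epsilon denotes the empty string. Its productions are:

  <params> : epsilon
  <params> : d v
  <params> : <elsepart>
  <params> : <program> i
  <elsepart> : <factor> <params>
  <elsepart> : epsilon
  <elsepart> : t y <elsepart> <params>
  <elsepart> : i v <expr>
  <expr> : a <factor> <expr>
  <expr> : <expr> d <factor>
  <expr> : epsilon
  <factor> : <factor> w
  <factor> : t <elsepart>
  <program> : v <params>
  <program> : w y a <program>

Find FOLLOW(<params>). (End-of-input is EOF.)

{ EOF, a, d, i, t, v, w }

<params> is the start symbol, so EOF ∈ FOLLOW(<params>).
In <elsepart> : <factor> <params>: <params> is at the end, add FOLLOW(<elsepart>) = { EOF, a, d, i, t, v, w }.
In <elsepart> : t y <elsepart> <params>: <params> is at the end, add FOLLOW(<elsepart>) = { EOF, a, d, i, t, v, w }.
In <program> : v <params>: <params> is at the end, add FOLLOW(<program>) = { i }.
Union: FOLLOW(<params>) = { EOF, a, d, i, t, v, w }.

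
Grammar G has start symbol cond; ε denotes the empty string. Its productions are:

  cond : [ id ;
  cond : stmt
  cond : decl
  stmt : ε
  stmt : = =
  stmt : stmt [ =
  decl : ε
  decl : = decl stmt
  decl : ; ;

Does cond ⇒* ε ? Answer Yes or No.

Yes

cond : stmt and each of stmt is nullable, so cond ⇒* ε.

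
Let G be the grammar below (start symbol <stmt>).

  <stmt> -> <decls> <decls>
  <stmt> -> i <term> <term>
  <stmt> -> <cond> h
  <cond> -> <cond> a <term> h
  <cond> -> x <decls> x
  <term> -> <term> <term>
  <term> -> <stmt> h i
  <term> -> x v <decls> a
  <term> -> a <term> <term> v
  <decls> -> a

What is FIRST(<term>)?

{ a, i, x }

From <term> -> <term> <term>: add FIRST(<term>) = { a, i, x }.
From <term> -> <stmt> h i: add FIRST(<stmt>) = { a, i, x }.
<term> -> x v <decls> a contributes {x}.
<term> -> a <term> <term> v contributes {a}.
Union: FIRST(<term>) = { a, i, x }.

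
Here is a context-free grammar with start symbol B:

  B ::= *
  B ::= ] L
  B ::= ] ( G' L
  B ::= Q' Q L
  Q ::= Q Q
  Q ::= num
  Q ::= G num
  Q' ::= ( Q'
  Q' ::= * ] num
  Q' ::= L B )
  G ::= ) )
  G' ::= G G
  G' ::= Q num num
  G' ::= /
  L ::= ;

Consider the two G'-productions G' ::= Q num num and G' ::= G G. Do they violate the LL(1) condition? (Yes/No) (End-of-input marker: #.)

Yes

FIRST(Q num num) = { ), num } and FIRST(G G) = { ) }.
Both contain ), so the two alternatives are not disjoint — LL(1) conflict.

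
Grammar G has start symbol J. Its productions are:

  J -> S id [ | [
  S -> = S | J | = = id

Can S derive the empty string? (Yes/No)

No

No nonterminal in this grammar is nullable.
No production of S has an RHS whose symbols are all nullable, so S is not nullable.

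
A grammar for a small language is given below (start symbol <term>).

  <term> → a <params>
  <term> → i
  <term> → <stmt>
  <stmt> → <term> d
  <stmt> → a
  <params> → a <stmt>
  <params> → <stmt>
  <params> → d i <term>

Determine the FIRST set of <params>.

{ a, d, i }

<params> → a <stmt> contributes {a}.
From <params> → <stmt>: add FIRST(<stmt>) = { a, i }.
<params> → d i <term> contributes {d}.
Union: FIRST(<params>) = { a, d, i }.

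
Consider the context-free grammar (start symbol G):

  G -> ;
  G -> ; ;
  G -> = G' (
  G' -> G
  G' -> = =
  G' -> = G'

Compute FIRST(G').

{ ;, = }

From G' -> G: add FIRST(G) = { ;, = }.
G' -> = = contributes {=}.
G' -> = G' contributes {=}.
Union: FIRST(G') = { ;, = }.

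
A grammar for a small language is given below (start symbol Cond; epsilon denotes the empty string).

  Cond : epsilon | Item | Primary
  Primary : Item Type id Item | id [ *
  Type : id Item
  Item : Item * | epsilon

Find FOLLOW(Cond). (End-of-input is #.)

Cond is the start symbol, so # ∈ FOLLOW(Cond).
Union: FOLLOW(Cond) = { # }.

{ # }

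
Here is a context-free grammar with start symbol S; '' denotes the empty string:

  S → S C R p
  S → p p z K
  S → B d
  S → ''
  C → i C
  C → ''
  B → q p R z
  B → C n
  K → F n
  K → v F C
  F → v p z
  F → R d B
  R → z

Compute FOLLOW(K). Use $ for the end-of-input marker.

In S → p p z K: K is at the end, add FOLLOW(S) = { $, i, z }.
Union: FOLLOW(K) = { $, i, z }.

{ $, i, z }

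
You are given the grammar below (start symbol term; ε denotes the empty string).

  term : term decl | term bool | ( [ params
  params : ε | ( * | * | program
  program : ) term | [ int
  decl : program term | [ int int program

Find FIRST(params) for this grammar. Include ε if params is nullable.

params : ε contributes ε.
params : ( * contributes {(}.
params : * contributes {*}.
From params : program: add FIRST(program) = { ), [ }.
Union: FIRST(params) = { (, ), *, [, ε }.

{ (, ), *, [, ε }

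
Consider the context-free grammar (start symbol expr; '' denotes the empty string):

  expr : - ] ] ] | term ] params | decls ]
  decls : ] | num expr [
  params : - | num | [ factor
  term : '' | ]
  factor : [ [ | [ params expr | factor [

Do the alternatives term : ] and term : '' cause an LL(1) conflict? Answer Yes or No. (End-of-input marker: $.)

Yes

FIRST(]) = { ] } and FIRST('') = { '' }.
The second alternative is nullable and FOLLOW(term) = { ] } shares ] with FIRST of the first — conflict.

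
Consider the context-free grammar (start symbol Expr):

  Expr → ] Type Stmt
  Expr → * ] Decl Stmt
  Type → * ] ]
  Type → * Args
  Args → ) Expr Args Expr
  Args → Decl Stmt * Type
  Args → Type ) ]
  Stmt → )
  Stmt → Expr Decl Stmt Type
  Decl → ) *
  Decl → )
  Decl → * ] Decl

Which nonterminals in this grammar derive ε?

No nonterminal has an empty production or an RHS whose symbols are all nullable.

{ } (none)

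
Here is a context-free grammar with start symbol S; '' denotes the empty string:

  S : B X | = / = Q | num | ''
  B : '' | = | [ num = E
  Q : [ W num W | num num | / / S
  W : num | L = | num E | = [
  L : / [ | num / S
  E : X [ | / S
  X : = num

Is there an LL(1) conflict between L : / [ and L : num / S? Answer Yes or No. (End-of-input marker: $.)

No

FIRST(/ [) = { / } and FIRST(num / S) = { num }.
The FIRST sets are disjoint and neither alternative is nullable — no conflict.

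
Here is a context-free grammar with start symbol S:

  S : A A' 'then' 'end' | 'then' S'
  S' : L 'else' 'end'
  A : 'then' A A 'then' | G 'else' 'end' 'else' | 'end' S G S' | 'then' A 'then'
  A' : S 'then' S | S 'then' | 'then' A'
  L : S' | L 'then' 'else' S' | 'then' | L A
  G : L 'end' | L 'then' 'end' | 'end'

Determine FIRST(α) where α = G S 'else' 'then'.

Add FIRST(G) = { 'end', 'then' }; G is not nullable, stop.

{ 'end', 'then' }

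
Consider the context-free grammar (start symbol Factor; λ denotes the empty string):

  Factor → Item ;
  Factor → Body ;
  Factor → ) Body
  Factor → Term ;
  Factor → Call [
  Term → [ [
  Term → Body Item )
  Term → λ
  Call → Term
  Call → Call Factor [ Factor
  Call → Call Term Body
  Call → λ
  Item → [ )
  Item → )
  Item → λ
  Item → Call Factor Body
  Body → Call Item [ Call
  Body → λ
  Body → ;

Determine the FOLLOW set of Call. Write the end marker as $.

In Factor → Call [: add FIRST([) = { [ }.
In Call → Call Factor [ Factor: add FIRST(Factor [ Factor) = { ), ;, [ }.
In Call → Call Term Body: add FIRST(Term Body)\{λ} = { ), ;, [ }.
  Since Term Body is nullable, also add FOLLOW(Call) = { $, ), ;, [ }.
In Item → Call Factor Body: add FIRST(Factor Body) = { ), ;, [ }.
In Body → Call Item [ Call: add FIRST(Item [ Call) = { ), ;, [ }.
In Body → Call Item [ Call: Call is at the end, add FOLLOW(Body) = { $, ), ;, [ }.
Union: FOLLOW(Call) = { $, ), ;, [ }.

{ $, ), ;, [ }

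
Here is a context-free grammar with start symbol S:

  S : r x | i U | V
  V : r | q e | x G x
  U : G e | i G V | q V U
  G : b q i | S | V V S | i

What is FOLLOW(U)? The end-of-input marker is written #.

In S : i U: U is at the end, add FOLLOW(S) = { #, e, q, r, x }.
In U : q V U: U is at the end, add FOLLOW(U) = { #, e, q, r, x }.
Union: FOLLOW(U) = { #, e, q, r, x }.

{ #, e, q, r, x }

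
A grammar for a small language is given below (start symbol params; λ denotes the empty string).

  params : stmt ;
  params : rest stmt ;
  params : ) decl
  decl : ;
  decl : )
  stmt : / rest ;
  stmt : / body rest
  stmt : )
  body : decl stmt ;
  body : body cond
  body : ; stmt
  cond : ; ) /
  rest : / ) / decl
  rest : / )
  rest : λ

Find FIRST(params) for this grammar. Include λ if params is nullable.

From params : stmt ;: add FIRST(stmt) = { ), / }.
From params : rest stmt ;: rest nullable, take FIRST(rest) ∪ FIRST(stmt) = { ), / }.
params : ) decl contributes {)}.
Union: FIRST(params) = { ), / }.

{ ), / }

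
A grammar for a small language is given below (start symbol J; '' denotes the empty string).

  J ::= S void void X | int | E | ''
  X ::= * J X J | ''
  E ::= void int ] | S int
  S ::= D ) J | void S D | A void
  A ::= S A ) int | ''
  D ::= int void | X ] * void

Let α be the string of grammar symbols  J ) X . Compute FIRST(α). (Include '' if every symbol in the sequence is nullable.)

{ ), *, ], int, void }

Add FIRST(J)\{''} = { *, ], int, void }; J is nullable, continue.
) is a terminal; add {)} and stop.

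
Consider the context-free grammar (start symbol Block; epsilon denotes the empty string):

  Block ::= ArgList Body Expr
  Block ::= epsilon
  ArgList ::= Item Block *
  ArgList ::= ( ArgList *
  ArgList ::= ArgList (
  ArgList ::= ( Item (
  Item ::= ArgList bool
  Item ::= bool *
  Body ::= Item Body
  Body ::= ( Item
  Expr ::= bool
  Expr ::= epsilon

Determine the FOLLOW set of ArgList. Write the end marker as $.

{ (, *, bool }

In Block ::= ArgList Body Expr: add FIRST(Body Expr) = { (, bool }.
In ArgList ::= ( ArgList *: add FIRST(*) = { * }.
In ArgList ::= ArgList (: add FIRST(() = { ( }.
In Item ::= ArgList bool: add FIRST(bool) = { bool }.
Union: FOLLOW(ArgList) = { (, *, bool }.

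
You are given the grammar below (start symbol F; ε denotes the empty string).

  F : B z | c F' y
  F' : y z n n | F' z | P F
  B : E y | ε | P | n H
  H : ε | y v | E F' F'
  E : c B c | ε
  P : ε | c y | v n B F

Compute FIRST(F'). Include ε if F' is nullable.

{ c, n, v, y, z }

F' : y z n n contributes {y}.
From F' : F' z: add FIRST(F') = { c, n, v, y, z }.
From F' : P F: P nullable, take FIRST(P) ∪ FIRST(F) = { c, n, v, y, z }.
Union: FIRST(F') = { c, n, v, y, z }.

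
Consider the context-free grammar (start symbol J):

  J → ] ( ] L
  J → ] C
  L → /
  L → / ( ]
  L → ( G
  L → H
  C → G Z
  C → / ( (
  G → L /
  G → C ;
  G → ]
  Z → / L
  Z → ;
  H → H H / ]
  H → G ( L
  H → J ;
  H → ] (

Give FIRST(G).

From G → L /: add FIRST(L) = { (, /, ] }.
From G → C ;: add FIRST(C) = { (, /, ] }.
G → ] contributes {]}.
Union: FIRST(G) = { (, /, ] }.

{ (, /, ] }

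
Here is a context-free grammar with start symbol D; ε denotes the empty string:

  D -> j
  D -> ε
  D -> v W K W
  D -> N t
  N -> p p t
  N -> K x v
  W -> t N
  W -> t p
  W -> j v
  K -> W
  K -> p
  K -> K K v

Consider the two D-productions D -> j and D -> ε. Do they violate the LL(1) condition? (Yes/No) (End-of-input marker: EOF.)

FIRST(j) = { j } and FIRST(ε) = { ε }.
The second is nullable but FOLLOW(D) = { EOF } is disjoint from FIRST of the first.

No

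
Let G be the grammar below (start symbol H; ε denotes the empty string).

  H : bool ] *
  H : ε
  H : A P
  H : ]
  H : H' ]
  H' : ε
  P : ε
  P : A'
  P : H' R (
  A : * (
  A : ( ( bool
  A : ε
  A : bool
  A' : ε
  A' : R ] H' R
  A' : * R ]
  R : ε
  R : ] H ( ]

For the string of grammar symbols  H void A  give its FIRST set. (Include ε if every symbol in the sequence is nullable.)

Add FIRST(H)\{ε} = { (, *, ], bool }; H is nullable, continue.
void is a terminal; add {void} and stop.

{ (, *, ], bool, void }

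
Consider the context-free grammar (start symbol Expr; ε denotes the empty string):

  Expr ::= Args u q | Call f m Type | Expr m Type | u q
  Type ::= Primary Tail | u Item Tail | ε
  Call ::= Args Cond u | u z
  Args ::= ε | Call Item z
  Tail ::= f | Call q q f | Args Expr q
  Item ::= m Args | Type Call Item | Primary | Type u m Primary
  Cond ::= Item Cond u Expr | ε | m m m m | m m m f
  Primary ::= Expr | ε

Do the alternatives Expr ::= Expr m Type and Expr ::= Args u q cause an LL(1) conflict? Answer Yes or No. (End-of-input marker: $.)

Yes

FIRST(Expr m Type) = { f, m, u } and FIRST(Args u q) = { f, m, u }.
Both contain f, so the two alternatives are not disjoint — LL(1) conflict.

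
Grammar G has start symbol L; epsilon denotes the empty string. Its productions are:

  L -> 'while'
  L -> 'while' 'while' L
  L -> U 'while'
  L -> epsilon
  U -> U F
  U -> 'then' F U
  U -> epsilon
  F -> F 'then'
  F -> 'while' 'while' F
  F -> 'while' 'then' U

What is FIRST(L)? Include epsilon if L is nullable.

L -> 'while' contributes {'while'}.
L -> 'while' 'while' L contributes {'while'}.
From L -> U 'while': U nullable, take FIRST(U) ∪ {'while'} = { 'then', 'while' }.
L -> epsilon contributes epsilon.
Union: FIRST(L) = { 'then', 'while', epsilon }.

{ 'then', 'while', epsilon }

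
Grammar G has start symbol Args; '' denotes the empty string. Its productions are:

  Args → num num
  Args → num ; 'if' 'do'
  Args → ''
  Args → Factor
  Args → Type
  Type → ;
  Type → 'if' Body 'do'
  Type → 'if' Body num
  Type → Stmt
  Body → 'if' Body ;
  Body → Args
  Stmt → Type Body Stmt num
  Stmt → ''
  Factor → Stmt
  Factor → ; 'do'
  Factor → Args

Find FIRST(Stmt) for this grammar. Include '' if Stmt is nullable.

{ 'if', ;, num, '' }

From Stmt → Type Body Stmt num: Type, Body, Stmt nullable, take FIRST(Type) ∪ FIRST(Body) ∪ FIRST(Stmt) ∪ {num} = { 'if', ;, num }.
Stmt → '' contributes ''.
Union: FIRST(Stmt) = { 'if', ;, num, '' }.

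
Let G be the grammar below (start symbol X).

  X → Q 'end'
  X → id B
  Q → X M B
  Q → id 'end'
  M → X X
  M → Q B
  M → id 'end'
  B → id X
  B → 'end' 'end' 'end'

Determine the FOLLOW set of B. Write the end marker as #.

{ #, 'end', id }

In X → id B: B is at the end, add FOLLOW(X) = { #, 'end', id }.
In Q → X M B: B is at the end, add FOLLOW(Q) = { 'end', id }.
In M → Q B: B is at the end, add FOLLOW(M) = { 'end', id }.
Union: FOLLOW(B) = { #, 'end', id }.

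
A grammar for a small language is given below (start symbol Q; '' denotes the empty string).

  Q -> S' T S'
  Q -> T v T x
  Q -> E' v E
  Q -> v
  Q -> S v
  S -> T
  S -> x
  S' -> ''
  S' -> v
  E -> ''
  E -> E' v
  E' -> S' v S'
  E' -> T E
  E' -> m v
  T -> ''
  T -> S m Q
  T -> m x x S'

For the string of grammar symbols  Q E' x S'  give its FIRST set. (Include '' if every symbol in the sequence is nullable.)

Add FIRST(Q)\{''} = { m, v, x }; Q is nullable, continue.
Add FIRST(E')\{''} = { m, v, x }; E' is nullable, continue.
x is a terminal; add {x} and stop.

{ m, v, x }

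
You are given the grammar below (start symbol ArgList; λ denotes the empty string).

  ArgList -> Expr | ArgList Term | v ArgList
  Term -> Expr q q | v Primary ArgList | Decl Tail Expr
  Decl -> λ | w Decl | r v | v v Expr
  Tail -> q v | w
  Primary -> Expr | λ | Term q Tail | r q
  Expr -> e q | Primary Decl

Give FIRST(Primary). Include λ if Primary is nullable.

From Primary -> Expr: add FIRST(Expr) = { e, q, r, v, w, λ } (including λ since Expr is nullable).
Primary -> λ contributes λ.
From Primary -> Term q Tail: add FIRST(Term) = { e, q, r, v, w }.
Primary -> r q contributes {r}.
Union: FIRST(Primary) = { e, q, r, v, w, λ }.

{ e, q, r, v, w, λ }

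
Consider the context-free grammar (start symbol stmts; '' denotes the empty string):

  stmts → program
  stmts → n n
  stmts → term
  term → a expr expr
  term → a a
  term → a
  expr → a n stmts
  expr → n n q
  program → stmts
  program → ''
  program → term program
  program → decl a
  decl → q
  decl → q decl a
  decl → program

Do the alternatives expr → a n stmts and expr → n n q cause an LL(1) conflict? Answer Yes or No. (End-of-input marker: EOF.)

No

FIRST(a n stmts) = { a } and FIRST(n n q) = { n }.
The FIRST sets are disjoint and neither alternative is nullable — no conflict.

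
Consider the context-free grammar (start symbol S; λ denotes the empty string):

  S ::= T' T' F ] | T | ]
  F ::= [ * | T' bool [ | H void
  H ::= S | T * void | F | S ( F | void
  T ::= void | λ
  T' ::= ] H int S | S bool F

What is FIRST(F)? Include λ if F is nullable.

F ::= [ * contributes {[}.
From F ::= T' bool [: add FIRST(T') = { ], bool, void }.
From F ::= H void: H nullable, take FIRST(H) ∪ {void} = { (, *, [, ], bool, void }.
Union: FIRST(F) = { (, *, [, ], bool, void }.

{ (, *, [, ], bool, void }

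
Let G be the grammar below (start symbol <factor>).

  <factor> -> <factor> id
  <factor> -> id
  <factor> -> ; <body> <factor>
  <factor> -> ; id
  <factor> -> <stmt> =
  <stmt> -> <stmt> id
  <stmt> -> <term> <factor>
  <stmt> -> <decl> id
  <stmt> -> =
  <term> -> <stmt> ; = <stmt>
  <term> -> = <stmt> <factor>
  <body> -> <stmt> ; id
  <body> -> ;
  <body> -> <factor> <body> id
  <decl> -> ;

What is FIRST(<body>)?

From <body> -> <stmt> ; id: add FIRST(<stmt>) = { ;, = }.
<body> -> ; contributes {;}.
From <body> -> <factor> <body> id: add FIRST(<factor>) = { ;, =, id }.
Union: FIRST(<body>) = { ;, =, id }.

{ ;, =, id }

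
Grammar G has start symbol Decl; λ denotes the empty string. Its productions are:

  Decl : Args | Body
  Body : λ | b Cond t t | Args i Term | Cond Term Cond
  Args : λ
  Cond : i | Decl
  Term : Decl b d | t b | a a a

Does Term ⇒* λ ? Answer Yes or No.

No

Nullable nonterminals: Args, Body, Cond, Decl.
No production of Term has an RHS whose symbols are all nullable, so Term is not nullable.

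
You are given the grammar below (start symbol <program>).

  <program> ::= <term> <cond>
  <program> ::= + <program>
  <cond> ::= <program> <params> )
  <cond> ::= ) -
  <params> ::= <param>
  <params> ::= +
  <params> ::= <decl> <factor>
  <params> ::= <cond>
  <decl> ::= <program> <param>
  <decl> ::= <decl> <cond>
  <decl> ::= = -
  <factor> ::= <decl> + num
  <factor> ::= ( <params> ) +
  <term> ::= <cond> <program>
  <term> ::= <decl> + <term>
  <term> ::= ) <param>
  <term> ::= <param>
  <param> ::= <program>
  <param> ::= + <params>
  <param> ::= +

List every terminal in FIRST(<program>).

From <program> ::= <term> <cond>: add FIRST(<term>) = { ), +, = }.
<program> ::= + <program> contributes {+}.
Union: FIRST(<program>) = { ), +, = }.

{ ), +, = }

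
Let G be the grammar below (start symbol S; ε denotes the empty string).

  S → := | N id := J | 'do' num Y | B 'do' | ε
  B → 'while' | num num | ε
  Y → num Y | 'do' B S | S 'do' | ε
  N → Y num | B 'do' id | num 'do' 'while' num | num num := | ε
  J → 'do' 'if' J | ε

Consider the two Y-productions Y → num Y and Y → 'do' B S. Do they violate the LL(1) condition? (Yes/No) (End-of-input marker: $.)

No

FIRST(num Y) = { num } and FIRST('do' B S) = { 'do' }.
The FIRST sets are disjoint and neither alternative is nullable — no conflict.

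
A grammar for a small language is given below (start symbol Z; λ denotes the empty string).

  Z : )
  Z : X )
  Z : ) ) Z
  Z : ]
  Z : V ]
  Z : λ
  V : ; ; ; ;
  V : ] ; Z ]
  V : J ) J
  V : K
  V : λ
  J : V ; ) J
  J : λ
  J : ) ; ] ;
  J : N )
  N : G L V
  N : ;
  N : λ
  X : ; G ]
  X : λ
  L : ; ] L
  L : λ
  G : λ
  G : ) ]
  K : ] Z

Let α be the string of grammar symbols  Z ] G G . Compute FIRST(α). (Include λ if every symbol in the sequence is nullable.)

Add FIRST(Z)\{λ} = { ), ;, ] }; Z is nullable, continue.
] is a terminal; add {]} and stop.

{ ), ;, ] }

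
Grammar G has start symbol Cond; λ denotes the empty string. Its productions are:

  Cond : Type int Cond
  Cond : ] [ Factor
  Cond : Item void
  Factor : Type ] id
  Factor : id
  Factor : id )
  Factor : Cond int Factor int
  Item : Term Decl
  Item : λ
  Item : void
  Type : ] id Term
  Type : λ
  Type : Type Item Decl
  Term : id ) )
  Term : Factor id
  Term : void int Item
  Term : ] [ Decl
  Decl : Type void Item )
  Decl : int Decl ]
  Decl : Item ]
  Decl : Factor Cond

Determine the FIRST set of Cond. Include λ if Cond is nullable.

{ ], id, int, void }

From Cond : Type int Cond: Type nullable, take FIRST(Type) ∪ {int} = { ], id, int, void }.
Cond : ] [ Factor contributes {]}.
From Cond : Item void: Item nullable, take FIRST(Item) ∪ {void} = { ], id, int, void }.
Union: FIRST(Cond) = { ], id, int, void }.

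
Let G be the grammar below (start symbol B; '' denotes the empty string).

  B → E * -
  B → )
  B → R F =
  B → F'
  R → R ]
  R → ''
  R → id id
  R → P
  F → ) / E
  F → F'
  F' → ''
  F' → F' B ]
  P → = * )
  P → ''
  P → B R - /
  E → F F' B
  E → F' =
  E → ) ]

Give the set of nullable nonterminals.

Directly nullable (have an ''-production): R, F', P.
E → F F' B with every symbol nullable, so E is nullable.
B → F' with every symbol nullable, so B is nullable.
F → F' with every symbol nullable, so F is nullable.

{ B, E, F, F', P, R }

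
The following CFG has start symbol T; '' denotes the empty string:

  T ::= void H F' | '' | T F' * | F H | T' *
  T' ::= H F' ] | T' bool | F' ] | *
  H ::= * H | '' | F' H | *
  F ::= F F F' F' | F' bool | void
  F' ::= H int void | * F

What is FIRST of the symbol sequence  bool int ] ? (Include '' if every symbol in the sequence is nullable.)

bool is a terminal; add {bool} and stop.

{ bool }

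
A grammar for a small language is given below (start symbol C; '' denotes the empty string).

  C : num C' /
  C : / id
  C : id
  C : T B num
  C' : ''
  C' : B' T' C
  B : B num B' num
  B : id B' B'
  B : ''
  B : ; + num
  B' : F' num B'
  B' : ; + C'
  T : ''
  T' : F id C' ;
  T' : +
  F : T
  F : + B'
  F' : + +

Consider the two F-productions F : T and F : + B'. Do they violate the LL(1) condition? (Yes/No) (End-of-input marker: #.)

FIRST(T) = { '' } and FIRST(+ B') = { + }.
The first is nullable but FOLLOW(F) = { id } is disjoint from FIRST of the second.

No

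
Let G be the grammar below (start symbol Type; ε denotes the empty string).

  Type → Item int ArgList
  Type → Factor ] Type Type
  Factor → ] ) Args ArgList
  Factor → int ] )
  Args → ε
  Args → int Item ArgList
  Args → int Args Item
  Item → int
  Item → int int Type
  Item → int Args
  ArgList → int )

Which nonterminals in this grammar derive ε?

Directly nullable (have an ε-production): Args.
No other nonterminal has a production whose RHS symbols are all nullable.

{ Args }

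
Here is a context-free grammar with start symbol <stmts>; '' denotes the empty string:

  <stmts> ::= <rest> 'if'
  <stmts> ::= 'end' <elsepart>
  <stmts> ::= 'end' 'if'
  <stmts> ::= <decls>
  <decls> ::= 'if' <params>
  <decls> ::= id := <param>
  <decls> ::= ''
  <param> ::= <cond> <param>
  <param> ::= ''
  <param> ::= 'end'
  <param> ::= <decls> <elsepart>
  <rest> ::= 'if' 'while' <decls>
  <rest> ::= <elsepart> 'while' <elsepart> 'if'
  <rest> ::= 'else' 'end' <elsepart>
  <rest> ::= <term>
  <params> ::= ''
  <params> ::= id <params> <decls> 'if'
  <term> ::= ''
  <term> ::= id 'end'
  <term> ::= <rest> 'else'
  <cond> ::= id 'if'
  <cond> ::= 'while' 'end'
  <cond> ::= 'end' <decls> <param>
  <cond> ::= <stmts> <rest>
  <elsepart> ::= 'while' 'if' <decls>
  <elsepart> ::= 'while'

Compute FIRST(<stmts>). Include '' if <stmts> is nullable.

From <stmts> ::= <rest> 'if': <rest> nullable, take FIRST(<rest>) ∪ {'if'} = { 'else', 'if', 'while', id }.
<stmts> ::= 'end' <elsepart> contributes {'end'}.
<stmts> ::= 'end' 'if' contributes {'end'}.
From <stmts> ::= <decls>: add FIRST(<decls>) = { 'if', id, '' } (including '' since <decls> is nullable).
Union: FIRST(<stmts>) = { 'else', 'end', 'if', 'while', id, '' }.

{ 'else', 'end', 'if', 'while', id, '' }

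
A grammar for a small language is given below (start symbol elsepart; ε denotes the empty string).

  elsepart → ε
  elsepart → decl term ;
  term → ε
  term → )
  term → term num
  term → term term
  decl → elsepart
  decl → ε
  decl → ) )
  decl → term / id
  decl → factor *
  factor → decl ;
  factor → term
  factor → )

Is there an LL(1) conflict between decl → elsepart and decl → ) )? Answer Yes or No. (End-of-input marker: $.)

Yes

FIRST(elsepart) = { ), *, /, ;, num, ε } and FIRST() )) = { ) }.
Both contain ), so the two alternatives are not disjoint — LL(1) conflict.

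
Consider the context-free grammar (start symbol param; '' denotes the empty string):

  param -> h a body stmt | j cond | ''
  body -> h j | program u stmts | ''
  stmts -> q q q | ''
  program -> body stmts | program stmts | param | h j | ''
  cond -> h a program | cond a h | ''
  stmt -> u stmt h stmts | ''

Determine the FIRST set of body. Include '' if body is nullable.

{ h, j, q, u, '' }

body -> h j contributes {h}.
From body -> program u stmts: program nullable, take FIRST(program) ∪ {u} = { h, j, q, u }.
body -> '' contributes ''.
Union: FIRST(body) = { h, j, q, u, '' }.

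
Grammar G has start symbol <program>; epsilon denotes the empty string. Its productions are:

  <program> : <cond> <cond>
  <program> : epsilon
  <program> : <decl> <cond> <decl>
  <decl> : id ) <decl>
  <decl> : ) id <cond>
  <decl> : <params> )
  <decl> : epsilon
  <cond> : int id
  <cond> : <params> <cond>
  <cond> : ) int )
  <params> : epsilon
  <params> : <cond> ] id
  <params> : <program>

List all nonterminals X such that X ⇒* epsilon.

{ <decl>, <params>, <program> }

Directly nullable (have an epsilon-production): <program>, <decl>, <params>.
No other nonterminal has a production whose RHS symbols are all nullable.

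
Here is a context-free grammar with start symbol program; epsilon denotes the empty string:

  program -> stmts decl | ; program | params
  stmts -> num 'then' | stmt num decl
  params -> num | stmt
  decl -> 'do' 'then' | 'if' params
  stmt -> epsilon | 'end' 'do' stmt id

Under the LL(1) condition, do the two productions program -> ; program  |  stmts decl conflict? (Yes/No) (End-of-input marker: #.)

No

FIRST(; program) = { ; } and FIRST(stmts decl) = { 'end', num }.
The FIRST sets are disjoint and neither alternative is nullable — no conflict.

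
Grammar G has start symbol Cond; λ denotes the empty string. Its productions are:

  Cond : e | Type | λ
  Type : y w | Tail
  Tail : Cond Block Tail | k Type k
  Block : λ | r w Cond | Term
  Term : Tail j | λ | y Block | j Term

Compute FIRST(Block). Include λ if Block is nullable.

{ e, j, k, r, y, λ }

Block : λ contributes λ.
Block : r w Cond contributes {r}.
From Block : Term: add FIRST(Term) = { e, j, k, r, y, λ } (including λ since Term is nullable).
Union: FIRST(Block) = { e, j, k, r, y, λ }.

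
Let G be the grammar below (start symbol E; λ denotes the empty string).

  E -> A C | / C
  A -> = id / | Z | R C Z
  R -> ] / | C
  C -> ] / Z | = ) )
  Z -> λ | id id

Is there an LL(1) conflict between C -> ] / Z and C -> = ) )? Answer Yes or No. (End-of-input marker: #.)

FIRST(] / Z) = { ] } and FIRST(= ) )) = { = }.
The FIRST sets are disjoint and neither alternative is nullable — no conflict.

No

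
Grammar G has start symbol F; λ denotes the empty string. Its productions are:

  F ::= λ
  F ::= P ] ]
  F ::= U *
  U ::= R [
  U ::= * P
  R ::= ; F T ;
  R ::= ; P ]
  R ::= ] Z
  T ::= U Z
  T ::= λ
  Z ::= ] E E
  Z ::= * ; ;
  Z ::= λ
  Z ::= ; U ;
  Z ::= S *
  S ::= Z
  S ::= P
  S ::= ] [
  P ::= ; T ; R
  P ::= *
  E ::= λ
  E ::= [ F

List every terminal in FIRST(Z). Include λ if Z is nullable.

{ *, ;, ], λ }

Z ::= ] E E contributes {]}.
Z ::= * ; ; contributes {*}.
Z ::= λ contributes λ.
Z ::= ; U ; contributes {;}.
From Z ::= S *: S nullable, take FIRST(S) ∪ {*} = { *, ;, ] }.
Union: FIRST(Z) = { *, ;, ], λ }.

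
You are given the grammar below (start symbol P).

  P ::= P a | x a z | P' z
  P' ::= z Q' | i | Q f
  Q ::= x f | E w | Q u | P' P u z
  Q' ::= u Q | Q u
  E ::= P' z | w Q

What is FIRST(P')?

P' ::= z Q' contributes {z}.
P' ::= i contributes {i}.
From P' ::= Q f: add FIRST(Q) = { i, w, x, z }.
Union: FIRST(P') = { i, w, x, z }.

{ i, w, x, z }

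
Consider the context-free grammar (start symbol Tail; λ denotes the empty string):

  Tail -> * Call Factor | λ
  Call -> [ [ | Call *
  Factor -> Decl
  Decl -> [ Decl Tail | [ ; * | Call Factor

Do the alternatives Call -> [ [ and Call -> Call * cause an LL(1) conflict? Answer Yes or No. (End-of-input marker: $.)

Yes

FIRST([ [) = { [ } and FIRST(Call *) = { [ }.
Both contain [, so the two alternatives are not disjoint — LL(1) conflict.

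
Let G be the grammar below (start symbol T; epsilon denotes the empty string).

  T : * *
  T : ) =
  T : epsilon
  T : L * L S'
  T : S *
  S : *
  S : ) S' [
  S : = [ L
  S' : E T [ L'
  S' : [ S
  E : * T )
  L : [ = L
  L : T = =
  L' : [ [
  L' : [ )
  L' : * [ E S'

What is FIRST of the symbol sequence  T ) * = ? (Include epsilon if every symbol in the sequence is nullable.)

Add FIRST(T)\{epsilon} = { ), *, =, [ }; T is nullable, continue.
) is a terminal; add {)} and stop.

{ ), *, =, [ }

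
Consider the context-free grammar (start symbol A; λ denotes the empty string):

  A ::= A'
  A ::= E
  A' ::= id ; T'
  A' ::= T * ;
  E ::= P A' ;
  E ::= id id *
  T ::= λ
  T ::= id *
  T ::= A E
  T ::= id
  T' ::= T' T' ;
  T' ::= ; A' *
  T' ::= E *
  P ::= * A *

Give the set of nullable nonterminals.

{ T }

Directly nullable (have an λ-production): T.
No other nonterminal has a production whose RHS symbols are all nullable.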